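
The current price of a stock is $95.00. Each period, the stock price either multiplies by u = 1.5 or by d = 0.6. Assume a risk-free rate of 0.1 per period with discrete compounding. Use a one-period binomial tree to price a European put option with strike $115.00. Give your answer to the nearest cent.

$23.43

Risk-neutral probability p = (1 + 0.1 − 0.6)/(1.5 − 0.6) = 0.5000/0.9000 = 0.5556
Terminal stock prices: S_u = 142.5, S_d = 57
Terminal payoffs (K − S): max(-27.5, 0) = 0, max(58, 0) = 58
Node 0 (S = 95): V_0 = 1/1.1·[0.5556·0.0000 + 0.4444·58.0000] = 23.4343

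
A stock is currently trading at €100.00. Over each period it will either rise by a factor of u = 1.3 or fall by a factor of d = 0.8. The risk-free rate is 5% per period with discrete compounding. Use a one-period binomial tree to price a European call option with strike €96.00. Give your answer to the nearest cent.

€16.19

Risk-neutral probability p = (1 + 0.05 − 0.8)/(1.3 − 0.8) = 0.2500/0.5000 = 0.5000
Terminal stock prices: S_u = 130, S_d = 80
Terminal payoffs (S − K): max(34, 0) = 34, max(-16, 0) = 0
Node 0 (S = 100): V_0 = 1/1.05·[0.5000·34.0000 + 0.5000·0.0000] = 16.1905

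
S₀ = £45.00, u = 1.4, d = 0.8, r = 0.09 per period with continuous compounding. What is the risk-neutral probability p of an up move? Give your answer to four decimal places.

Risk-neutral probability p = (e^0.09 − 0.8)/(1.4 − 0.8) = 0.2942/0.6000 = 0.4903

p = 0.4903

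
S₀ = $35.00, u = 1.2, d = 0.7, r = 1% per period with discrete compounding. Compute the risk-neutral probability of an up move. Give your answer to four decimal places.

p = 0.6200

Risk-neutral probability p = (1 + 0.01 − 0.7)/(1.2 − 0.7) = 0.3100/0.5000 = 0.6200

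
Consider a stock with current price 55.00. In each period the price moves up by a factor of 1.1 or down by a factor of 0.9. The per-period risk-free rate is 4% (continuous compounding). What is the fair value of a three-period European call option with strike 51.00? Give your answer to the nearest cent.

Risk-neutral probability p = (e^0.04 − 0.9)/(1.1 − 0.9) = 0.1408/0.2000 = 0.7041
Terminal stock prices: S_uuu = 73.21, S_uud = 59.9, S_udd = 49.01, S_ddd = 40.1
Terminal payoffs (S − K): max(22.21, 0) = 22.21, max(8.895, 0) = 8.895, max(-1.995, 0) = 0, max(-10.9, 0) = 0
Node uu (S = 66.55): V_uu = e^(−0.04)·[0.7041·22.2050 + 0.2959·8.8950] = 17.5497
Node ud (S = 54.45): V_ud = e^(−0.04)·[0.7041·8.8950 + 0.2959·0.0000] = 6.0170
Node dd (S = 44.55): V_dd = e^(−0.04)·[0.7041·0.0000 + 0.2959·0.0000] = 0.0000
Node u (S = 60.5): V_u = e^(−0.04)·[0.7041·17.5497 + 0.2959·6.0170] = 13.5824
Node d (S = 49.5): V_d = e^(−0.04)·[0.7041·6.0170 + 0.2959·0.0000] = 4.0702
Node 0 (S = 55): V_0 = e^(−0.04)·[0.7041·13.5824 + 0.2959·4.0702] = 10.3451

10.35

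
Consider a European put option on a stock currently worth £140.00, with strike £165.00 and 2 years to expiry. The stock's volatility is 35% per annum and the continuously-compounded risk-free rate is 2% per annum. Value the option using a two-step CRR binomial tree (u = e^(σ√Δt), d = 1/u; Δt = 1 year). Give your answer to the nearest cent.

CRR parameters: u = e^(σ√Δt) = e^(0.35·√1) = 1.4191, d = 1/u = 0.7047
Per-period rate: rΔt = 0.02·1 = 0.02, so R = e^0.02 = 1.0202
Risk-neutral probability p = (e^0.02 − 0.7047)/(1.4191 − 0.7047) = 0.3155/0.7144 = 0.4417
Terminal stock prices: S_uu = 281.9, S_ud = 140, S_dd = 69.52
Terminal payoffs (K − S): max(-116.9, 0) = 0, max(25, 0) = 25, max(95.48, 0) = 95.48
Node u (S = 198.7): V_u = e^(−0.02)·[0.4417·0.0000 + 0.5583·25.0000] = 13.6821
Node d (S = 98.66): V_d = e^(−0.02)·[0.4417·25.0000 + 0.5583·95.4781] = 63.0764
Node 0 (S = 140): V_0 = e^(−0.02)·[0.4417·13.6821 + 0.5583·63.0764] = 40.4439

£40.44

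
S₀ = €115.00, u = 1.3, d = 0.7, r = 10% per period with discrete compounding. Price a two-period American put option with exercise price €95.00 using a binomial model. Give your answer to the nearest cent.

Risk-neutral probability p = (1 + 0.1 − 0.7)/(1.3 − 0.7) = 0.4000/0.6000 = 0.6667
Terminal stock prices: S_uu = 194.4, S_ud = 104.6, S_dd = 56.35
Terminal payoffs (K − S): max(-99.35, 0) = 0, max(-9.65, 0) = 0, max(38.65, 0) = 38.65
Node u (S = 149.5): continuation = 1/1.1·[0.6667·0.0000 + 0.3333·0.0000] = 0.0000; exercise value = 0.0000 ≤ continuation, so V_u = 0.0000
Node d (S = 80.5): continuation = 1/1.1·[0.6667·0.0000 + 0.3333·38.6500] = 11.7121; exercise value = 14.5000 > continuation, so V_d = 14.5000 (exercise)
Node 0 (S = 115): continuation = 1/1.1·[0.6667·0.0000 + 0.3333·14.5000] = 4.3939; exercise value = 0.0000 ≤ continuation, so V_0 = 4.3939

€4.39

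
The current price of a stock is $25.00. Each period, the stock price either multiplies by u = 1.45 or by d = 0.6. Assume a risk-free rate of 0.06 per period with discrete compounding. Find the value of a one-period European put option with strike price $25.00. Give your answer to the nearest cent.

Risk-neutral probability p = (1 + 0.06 − 0.6)/(1.45 − 0.6) = 0.4600/0.8500 = 0.5412
Terminal stock prices: S_u = 36.25, S_d = 15
Terminal payoffs (K − S): max(-11.25, 0) = 0, max(10, 0) = 10
Node 0 (S = 25): V_0 = 1/1.06·[0.5412·0.0000 + 0.4588·10.0000] = 4.3285

$4.33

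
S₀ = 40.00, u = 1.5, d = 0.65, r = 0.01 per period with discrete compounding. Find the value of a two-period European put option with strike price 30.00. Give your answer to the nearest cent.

Risk-neutral probability p = (1 + 0.01 − 0.65)/(1.5 − 0.65) = 0.3600/0.8500 = 0.4235
Terminal stock prices: S_uu = 90, S_ud = 39, S_dd = 16.9
Terminal payoffs (K − S): max(-60, 0) = 0, max(-9, 0) = 0, max(13.1, 0) = 13.1
Node u (S = 60): V_u = 1/1.01·[0.4235·0.0000 + 0.5765·0.0000] = 0.0000
Node d (S = 26): V_d = 1/1.01·[0.4235·0.0000 + 0.5765·13.1000] = 7.4770
Node 0 (S = 40): V_0 = 1/1.01·[0.4235·0.0000 + 0.5765·7.4770] = 4.2676

4.27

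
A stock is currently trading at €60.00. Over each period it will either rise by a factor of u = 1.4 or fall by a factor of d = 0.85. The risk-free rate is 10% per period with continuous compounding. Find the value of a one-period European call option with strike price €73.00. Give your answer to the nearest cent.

Risk-neutral probability p = (e^0.1 − 0.85)/(1.4 − 0.85) = 0.2552/0.5500 = 0.4639
Terminal stock prices: S_u = 84, S_d = 51
Terminal payoffs (S − K): max(11, 0) = 11, max(-22, 0) = 0
Node 0 (S = 60): V_0 = e^(−0.1)·[0.4639·11.0000 + 0.5361·0.0000] = 4.6178

€4.62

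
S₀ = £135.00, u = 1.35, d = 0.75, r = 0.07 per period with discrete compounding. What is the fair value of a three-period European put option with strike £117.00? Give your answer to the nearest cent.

Risk-neutral probability p = (1 + 0.07 − 0.75)/(1.35 − 0.75) = 0.3200/0.6000 = 0.5333
Terminal stock prices: S_uuu = 332.2, S_uud = 184.5, S_udd = 102.5, S_ddd = 56.95
Terminal payoffs (K − S): max(-215.2, 0) = 0, max(-67.53, 0) = 0, max(14.48, 0) = 14.48, max(60.05, 0) = 60.05
Node uu (S = 246): V_uu = 1/1.07·[0.5333·0.0000 + 0.4667·0.0000] = 0.0000
Node ud (S = 136.7): V_ud = 1/1.07·[0.5333·0.0000 + 0.4667·14.4844] = 6.3172
Node dd (S = 75.94): V_dd = 1/1.07·[0.5333·14.4844 + 0.4667·60.0469] = 33.4083
Node u (S = 182.2): V_u = 1/1.07·[0.5333·0.0000 + 0.4667·6.3172] = 2.7552
Node d (S = 101.2): V_d = 1/1.07·[0.5333·6.3172 + 0.4667·33.4083] = 17.7193
Node 0 (S = 135): V_0 = 1/1.07·[0.5333·2.7552 + 0.4667·17.7193] = 9.1013

£9.10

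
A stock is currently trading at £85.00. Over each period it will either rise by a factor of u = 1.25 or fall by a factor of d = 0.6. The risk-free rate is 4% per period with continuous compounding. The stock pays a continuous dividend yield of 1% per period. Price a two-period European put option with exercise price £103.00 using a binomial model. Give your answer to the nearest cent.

Per-period risk-free factor R = e^0.04 = 1.0408; dividend-adjusted growth = e^(0.04−0.01) = 1.0305.
Risk-neutral probability p = (1.0305 − 0.6)/(1.25 − 0.6) = 0.4305/0.6500 = 0.6622
Terminal stock prices: S_uu = 132.8, S_ud = 63.75, S_dd = 30.6
Terminal payoffs (K − S): max(-29.81, 0) = 0, max(39.25, 0) = 39.25, max(72.4, 0) = 72.4
Node u (S = 106.2): V_u = e^(−0.04)·[0.6622·0.0000 + 0.3378·39.2500] = 12.7373
Node d (S = 51): V_d = e^(−0.04)·[0.6622·39.2500 + 0.3378·72.4000] = 48.4688
Node 0 (S = 85): V_0 = e^(−0.04)·[0.6622·12.7373 + 0.3378·48.4688] = 23.8334

£23.83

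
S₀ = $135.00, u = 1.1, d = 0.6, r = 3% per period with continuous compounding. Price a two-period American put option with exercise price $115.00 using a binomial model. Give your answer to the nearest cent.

$7.51

Risk-neutral probability p = (e^0.03 − 0.6)/(1.1 − 0.6) = 0.4305/0.5000 = 0.8609
Terminal stock prices: S_uu = 163.4, S_ud = 89.1, S_dd = 48.6
Terminal payoffs (K − S): max(-48.35, 0) = 0, max(25.9, 0) = 25.9, max(66.4, 0) = 66.4
Node u (S = 148.5): continuation = e^(−0.03)·[0.8609·0.0000 + 0.1391·25.9000] = 3.4960; exercise value = 0.0000 ≤ continuation, so V_u = 3.4960
Node d (S = 81): continuation = e^(−0.03)·[0.8609·25.9000 + 0.1391·66.4000] = 30.6012; exercise value = 34.0000 > continuation, so V_d = 34.0000 (exercise)
Node 0 (S = 135): continuation = e^(−0.03)·[0.8609·3.4960 + 0.1391·34.0000] = 7.5101; exercise value = 0.0000 ≤ continuation, so V_0 = 7.5101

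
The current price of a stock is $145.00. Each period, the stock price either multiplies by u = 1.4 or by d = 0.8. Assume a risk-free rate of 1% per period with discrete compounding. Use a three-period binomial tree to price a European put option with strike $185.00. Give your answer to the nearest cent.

Risk-neutral probability p = (1 + 0.01 − 0.8)/(1.4 − 0.8) = 0.2100/0.6000 = 0.3500
Terminal stock prices: S_uuu = 397.9, S_uud = 227.4, S_udd = 129.9, S_ddd = 74.24
Terminal payoffs (K − S): max(-212.9, 0) = 0, max(-42.36, 0) = 0, max(55.08, 0) = 55.08, max(110.8, 0) = 110.8
Node uu (S = 284.2): V_uu = 1/1.01·[0.3500·0.0000 + 0.6500·0.0000] = 0.0000
Node ud (S = 162.4): V_ud = 1/1.01·[0.3500·0.0000 + 0.6500·55.0800] = 35.4475
Node dd (S = 92.8): V_dd = 1/1.01·[0.3500·55.0800 + 0.6500·110.7600] = 90.3683
Node u (S = 203): V_u = 1/1.01·[0.3500·0.0000 + 0.6500·35.4475] = 22.8128
Node d (S = 116): V_d = 1/1.01·[0.3500·35.4475 + 0.6500·90.3683] = 70.4416
Node 0 (S = 145): V_0 = 1/1.01·[0.3500·22.8128 + 0.6500·70.4416] = 53.2391

$53.24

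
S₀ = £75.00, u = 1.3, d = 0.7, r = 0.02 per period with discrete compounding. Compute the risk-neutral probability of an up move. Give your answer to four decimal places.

Risk-neutral probability p = (1 + 0.02 − 0.7)/(1.3 − 0.7) = 0.3200/0.6000 = 0.5333

p = 0.5333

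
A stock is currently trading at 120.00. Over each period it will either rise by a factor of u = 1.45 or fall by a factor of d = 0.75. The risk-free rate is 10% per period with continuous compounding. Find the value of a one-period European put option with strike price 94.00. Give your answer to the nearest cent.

Risk-neutral probability p = (e^0.1 − 0.75)/(1.45 − 0.75) = 0.3552/0.7000 = 0.5074
Terminal stock prices: S_u = 174, S_d = 90
Terminal payoffs (K − S): max(-80, 0) = 0, max(4, 0) = 4
Node 0 (S = 120): V_0 = e^(−0.1)·[0.5074·0.0000 + 0.4926·4.0000] = 1.7829

1.78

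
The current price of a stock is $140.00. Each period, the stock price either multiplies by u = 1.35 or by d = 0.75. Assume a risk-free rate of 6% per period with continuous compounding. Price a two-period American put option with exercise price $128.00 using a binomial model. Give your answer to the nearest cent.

$10.40

Risk-neutral probability p = (e^0.06 − 0.75)/(1.35 − 0.75) = 0.3118/0.6000 = 0.5197
Terminal stock prices: S_uu = 255.2, S_ud = 141.8, S_dd = 78.75
Terminal payoffs (K − S): max(-127.2, 0) = 0, max(-13.75, 0) = 0, max(49.25, 0) = 49.25
Node u (S = 189): continuation = e^(−0.06)·[0.5197·0.0000 + 0.4803·0.0000] = 0.0000; exercise value = 0.0000 ≤ continuation, so V_u = 0.0000
Node d (S = 105): continuation = e^(−0.06)·[0.5197·0.0000 + 0.4803·49.2500] = 22.2759; exercise value = 23.0000 > continuation, so V_d = 23.0000 (exercise)
Node 0 (S = 140): continuation = e^(−0.06)·[0.5197·0.0000 + 0.4803·23.0000] = 10.4030; exercise value = 0.0000 ≤ continuation, so V_0 = 10.4030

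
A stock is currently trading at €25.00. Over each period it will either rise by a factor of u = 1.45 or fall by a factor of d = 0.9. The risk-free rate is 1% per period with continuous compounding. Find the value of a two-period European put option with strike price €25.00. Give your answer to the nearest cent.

Risk-neutral probability p = (e^0.01 − 0.9)/(1.45 − 0.9) = 0.1101/0.5500 = 0.2001
Terminal stock prices: S_uu = 52.56, S_ud = 32.62, S_dd = 20.25
Terminal payoffs (K − S): max(-27.56, 0) = 0, max(-7.625, 0) = 0, max(4.75, 0) = 4.75
Node u (S = 36.25): V_u = e^(−0.01)·[0.2001·0.0000 + 0.7999·0.0000] = 0.0000
Node d (S = 22.5): V_d = e^(−0.01)·[0.2001·0.0000 + 0.7999·4.7500] = 3.7618
Node 0 (S = 25): V_0 = e^(−0.01)·[0.2001·0.0000 + 0.7999·3.7618] = 2.9791

€2.98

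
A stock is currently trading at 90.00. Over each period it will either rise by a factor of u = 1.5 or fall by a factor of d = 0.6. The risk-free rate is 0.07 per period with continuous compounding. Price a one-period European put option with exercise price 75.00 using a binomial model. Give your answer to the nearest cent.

9.30

Risk-neutral probability p = (e^0.07 − 0.6)/(1.5 − 0.6) = 0.4725/0.9000 = 0.5250
Terminal stock prices: S_u = 135, S_d = 54
Terminal payoffs (K − S): max(-60, 0) = 0, max(21, 0) = 21
Node 0 (S = 90): V_0 = e^(−0.07)·[0.5250·0.0000 + 0.4750·21.0000] = 9.3005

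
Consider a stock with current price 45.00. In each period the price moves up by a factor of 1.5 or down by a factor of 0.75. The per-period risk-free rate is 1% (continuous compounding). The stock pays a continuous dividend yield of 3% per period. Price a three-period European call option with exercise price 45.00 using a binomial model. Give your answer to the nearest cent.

8.88

Per-period risk-free factor R = e^0.01 = 1.0101; dividend-adjusted growth = e^(0.01−0.03) = 0.9802.
Risk-neutral probability p = (0.9802 − 0.75)/(1.5 − 0.75) = 0.2302/0.7500 = 0.3069
Terminal stock prices: S_uuu = 151.9, S_uud = 75.94, S_udd = 37.97, S_ddd = 18.98
Terminal payoffs (S − K): max(106.9, 0) = 106.9, max(30.94, 0) = 30.94, max(-7.031, 0) = 0, max(-26.02, 0) = 0
Node uu (S = 101.2): V_uu = e^(−0.01)·[0.3069·106.8750 + 0.6931·30.9375] = 53.7054
Node ud (S = 50.62): V_ud = e^(−0.01)·[0.3069·30.9375 + 0.6931·0.0000] = 9.4012
Node dd (S = 25.31): V_dd = e^(−0.01)·[0.3069·0.0000 + 0.6931·0.0000] = 0.0000
Node u (S = 67.5): V_u = e^(−0.01)·[0.3069·53.7054 + 0.6931·9.4012] = 22.7707
Node d (S = 33.75): V_d = e^(−0.01)·[0.3069·9.4012 + 0.6931·0.0000] = 2.8568
Node 0 (S = 45): V_0 = e^(−0.01)·[0.3069·22.7707 + 0.6931·2.8568] = 8.8798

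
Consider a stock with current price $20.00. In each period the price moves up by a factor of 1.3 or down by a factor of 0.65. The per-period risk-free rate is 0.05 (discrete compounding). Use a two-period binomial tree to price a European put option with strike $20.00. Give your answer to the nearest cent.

$2.88

Risk-neutral probability p = (1 + 0.05 − 0.65)/(1.3 − 0.65) = 0.4000/0.6500 = 0.6154
Terminal stock prices: S_uu = 33.8, S_ud = 16.9, S_dd = 8.45
Terminal payoffs (K − S): max(-13.8, 0) = 0, max(3.1, 0) = 3.1, max(11.55, 0) = 11.55
Node u (S = 26): V_u = 1/1.05·[0.6154·0.0000 + 0.3846·3.1000] = 1.1355
Node d (S = 13): V_d = 1/1.05·[0.6154·3.1000 + 0.3846·11.5500] = 6.0476
Node 0 (S = 20): V_0 = 1/1.05·[0.6154·1.1355 + 0.3846·6.0476] = 2.8808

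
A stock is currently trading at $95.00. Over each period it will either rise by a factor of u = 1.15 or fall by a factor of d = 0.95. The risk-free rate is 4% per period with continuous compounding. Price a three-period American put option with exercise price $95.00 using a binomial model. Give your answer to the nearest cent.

Risk-neutral probability p = (e^0.04 − 0.95)/(1.15 − 0.95) = 0.0908/0.2000 = 0.4541
Terminal stock prices: S_uuu = 144.5, S_uud = 119.4, S_udd = 98.6, S_ddd = 81.45
Terminal payoffs (K − S): max(-49.48, 0) = 0, max(-24.36, 0) = 0, max(-3.598, 0) = 0, max(13.55, 0) = 13.55
Node uu (S = 125.6): continuation = e^(−0.04)·[0.4541·0.0000 + 0.5459·0.0000] = 0.0000; exercise value = 0.0000 ≤ continuation, so V_uu = 0.0000
Node ud (S = 103.8): continuation = e^(−0.04)·[0.4541·0.0000 + 0.5459·0.0000] = 0.0000; exercise value = 0.0000 ≤ continuation, so V_ud = 0.0000
Node dd (S = 85.74): continuation = e^(−0.04)·[0.4541·0.0000 + 0.5459·13.5494] = 7.1072; exercise value = 9.2625 > continuation, so V_dd = 9.2625 (exercise)
Node u (S = 109.2): continuation = e^(−0.04)·[0.4541·0.0000 + 0.5459·0.0000] = 0.0000; exercise value = 0.0000 ≤ continuation, so V_u = 0.0000
Node d (S = 90.25): continuation = e^(−0.04)·[0.4541·0.0000 + 0.5459·9.2625] = 4.8585; exercise value = 4.7500 ≤ continuation, so V_d = 4.8585
Node 0 (S = 95): continuation = e^(−0.04)·[0.4541·0.0000 + 0.5459·4.8585] = 2.5485; exercise value = 0.0000 ≤ continuation, so V_0 = 2.5485

$2.55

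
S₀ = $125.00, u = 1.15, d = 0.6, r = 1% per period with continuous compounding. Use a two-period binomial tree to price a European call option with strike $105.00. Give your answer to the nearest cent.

$32.86

Risk-neutral probability p = (e^0.01 − 0.6)/(1.15 − 0.6) = 0.4101/0.5500 = 0.7455
Terminal stock prices: S_uu = 165.3, S_ud = 86.25, S_dd = 45
Terminal payoffs (S − K): max(60.31, 0) = 60.31, max(-18.75, 0) = 0, max(-60, 0) = 0
Node u (S = 143.8): V_u = e^(−0.01)·[0.7455·60.3125 + 0.2545·0.0000] = 44.5183
Node d (S = 75): V_d = e^(−0.01)·[0.7455·0.0000 + 0.2545·0.0000] = 0.0000
Node 0 (S = 125): V_0 = e^(−0.01)·[0.7455·44.5183 + 0.2545·0.0000] = 32.8602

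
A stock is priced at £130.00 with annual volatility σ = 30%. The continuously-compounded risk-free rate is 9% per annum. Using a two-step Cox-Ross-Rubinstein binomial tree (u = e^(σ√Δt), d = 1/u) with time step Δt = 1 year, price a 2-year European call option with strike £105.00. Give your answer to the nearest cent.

£47.25

CRR parameters: u = e^(σ√Δt) = e^(0.3·√1) = 1.3499, d = 1/u = 0.7408
Per-period rate: rΔt = 0.09·1 = 0.09, so R = e^0.09 = 1.0942
Risk-neutral probability p = (e^0.09 − 0.7408)/(1.3499 − 0.7408) = 0.3534/0.6090 = 0.5802
Terminal stock prices: S_uu = 236.9, S_ud = 130, S_dd = 71.35
Terminal payoffs (S − K): max(131.9, 0) = 131.9, max(25, 0) = 25, max(-33.65, 0) = 0
Node u (S = 175.5): V_u = e^(−0.09)·[0.5802·131.8754 + 0.4198·25.0000] = 79.5189
Node d (S = 96.31): V_d = e^(−0.09)·[0.5802·25.0000 + 0.4198·0.0000] = 13.2562
Node 0 (S = 130): V_0 = e^(−0.09)·[0.5802·79.5189 + 0.4198·13.2562] = 47.2510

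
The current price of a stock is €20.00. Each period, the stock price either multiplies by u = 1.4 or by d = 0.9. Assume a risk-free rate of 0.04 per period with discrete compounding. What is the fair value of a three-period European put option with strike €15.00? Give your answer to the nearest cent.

€0.14

Risk-neutral probability p = (1 + 0.04 − 0.9)/(1.4 − 0.9) = 0.1400/0.5000 = 0.2800
Terminal stock prices: S_uuu = 54.88, S_uud = 35.28, S_udd = 22.68, S_ddd = 14.58
Terminal payoffs (K − S): max(-39.88, 0) = 0, max(-20.28, 0) = 0, max(-7.68, 0) = 0, max(0.42, 0) = 0.42
Node uu (S = 39.2): V_uu = 1/1.04·[0.2800·0.0000 + 0.7200·0.0000] = 0.0000
Node ud (S = 25.2): V_ud = 1/1.04·[0.2800·0.0000 + 0.7200·0.0000] = 0.0000
Node dd (S = 16.2): V_dd = 1/1.04·[0.2800·0.0000 + 0.7200·0.4200] = 0.2908
Node u (S = 28): V_u = 1/1.04·[0.2800·0.0000 + 0.7200·0.0000] = 0.0000
Node d (S = 18): V_d = 1/1.04·[0.2800·0.0000 + 0.7200·0.2908] = 0.2013
Node 0 (S = 20): V_0 = 1/1.04·[0.2800·0.0000 + 0.7200·0.2013] = 0.1394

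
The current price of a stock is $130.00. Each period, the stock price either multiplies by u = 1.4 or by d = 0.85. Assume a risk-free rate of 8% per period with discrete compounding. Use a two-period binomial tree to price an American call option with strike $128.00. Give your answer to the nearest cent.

$30.15

Risk-neutral probability p = (1 + 0.08 − 0.85)/(1.4 − 0.85) = 0.2300/0.5500 = 0.4182
Terminal stock prices: S_uu = 254.8, S_ud = 154.7, S_dd = 93.92
Terminal payoffs (S − K): max(126.8, 0) = 126.8, max(26.7, 0) = 26.7, max(-34.08, 0) = 0
Node u (S = 182): continuation = 1/1.08·[0.4182·126.8000 + 0.5818·26.7000] = 63.4815; exercise value = 54.0000 ≤ continuation, so V_u = 63.4815
Node d (S = 110.5): continuation = 1/1.08·[0.4182·26.7000 + 0.5818·0.0000] = 10.3384; exercise value = 0.0000 ≤ continuation, so V_d = 10.3384
Node 0 (S = 130): continuation = 1/1.08·[0.4182·63.4815 + 0.5818·10.3384] = 30.1499; exercise value = 2.0000 ≤ continuation, so V_0 = 30.1499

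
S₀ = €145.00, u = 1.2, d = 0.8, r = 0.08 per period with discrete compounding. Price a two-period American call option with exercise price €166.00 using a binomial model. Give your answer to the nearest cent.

€17.98

Risk-neutral probability p = (1 + 0.08 − 0.8)/(1.2 − 0.8) = 0.2800/0.4000 = 0.7000
Terminal stock prices: S_uu = 208.8, S_ud = 139.2, S_dd = 92.8
Terminal payoffs (S − K): max(42.8, 0) = 42.8, max(-26.8, 0) = 0, max(-73.2, 0) = 0
Node u (S = 174): continuation = 1/1.08·[0.7000·42.8000 + 0.3000·0.0000] = 27.7407; exercise value = 8.0000 ≤ continuation, so V_u = 27.7407
Node d (S = 116): continuation = 1/1.08·[0.7000·0.0000 + 0.3000·0.0000] = 0.0000; exercise value = 0.0000 ≤ continuation, so V_d = 0.0000
Node 0 (S = 145): continuation = 1/1.08·[0.7000·27.7407 + 0.3000·0.0000] = 17.9801; exercise value = 0.0000 ≤ continuation, so V_0 = 17.9801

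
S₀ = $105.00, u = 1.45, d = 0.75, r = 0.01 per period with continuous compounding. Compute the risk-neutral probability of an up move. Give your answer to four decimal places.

Risk-neutral probability p = (e^0.01 − 0.75)/(1.45 − 0.75) = 0.2601/0.7000 = 0.3715

p = 0.3715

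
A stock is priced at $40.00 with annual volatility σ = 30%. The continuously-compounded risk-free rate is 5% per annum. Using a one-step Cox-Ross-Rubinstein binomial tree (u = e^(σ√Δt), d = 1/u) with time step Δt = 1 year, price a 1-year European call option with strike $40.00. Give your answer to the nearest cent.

CRR parameters: u = e^(σ√Δt) = e^(0.3·√1) = 1.3499, d = 1/u = 0.7408
Per-period rate: rΔt = 0.05·1 = 0.05, so R = e^0.05 = 1.0513
Risk-neutral probability p = (e^0.05 − 0.7408)/(1.3499 − 0.7408) = 0.3105/0.6090 = 0.5097
Terminal stock prices: S_u = 53.99, S_d = 29.63
Terminal payoffs (S − K): max(13.99, 0) = 13.99, max(-10.37, 0) = 0
Node 0 (S = 40): V_0 = e^(−0.05)·[0.5097·13.9944 + 0.4903·0.0000] = 6.7856

$6.79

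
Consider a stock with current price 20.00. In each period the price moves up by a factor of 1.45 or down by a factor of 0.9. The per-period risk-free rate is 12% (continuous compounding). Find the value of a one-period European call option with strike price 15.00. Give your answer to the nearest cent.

Risk-neutral probability p = (e^0.12 − 0.9)/(1.45 − 0.9) = 0.2275/0.5500 = 0.4136
Terminal stock prices: S_u = 29, S_d = 18
Terminal payoffs (S − K): max(14, 0) = 14, max(3, 0) = 3
Node 0 (S = 20): V_0 = e^(−0.12)·[0.4136·14.0000 + 0.5864·3.0000] = 6.6962

6.70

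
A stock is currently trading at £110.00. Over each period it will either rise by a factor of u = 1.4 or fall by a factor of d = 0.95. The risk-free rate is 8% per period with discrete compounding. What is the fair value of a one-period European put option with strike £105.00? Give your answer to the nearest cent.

Risk-neutral probability p = (1 + 0.08 − 0.95)/(1.4 − 0.95) = 0.1300/0.4500 = 0.2889
Terminal stock prices: S_u = 154, S_d = 104.5
Terminal payoffs (K − S): max(-49, 0) = 0, max(0.5, 0) = 0.5
Node 0 (S = 110): V_0 = 1/1.08·[0.2889·0.0000 + 0.7111·0.5000] = 0.3292

£0.33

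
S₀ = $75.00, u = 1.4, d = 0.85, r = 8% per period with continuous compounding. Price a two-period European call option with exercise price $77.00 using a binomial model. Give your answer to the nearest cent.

$15.83

Risk-neutral probability p = (e^0.08 − 0.85)/(1.4 − 0.85) = 0.2333/0.5500 = 0.4242
Terminal stock prices: S_uu = 147, S_ud = 89.25, S_dd = 54.19
Terminal payoffs (S − K): max(70, 0) = 70, max(12.25, 0) = 12.25, max(-22.81, 0) = 0
Node u (S = 105): V_u = e^(−0.08)·[0.4242·70.0000 + 0.5758·12.2500] = 33.9200
Node d (S = 63.75): V_d = e^(−0.08)·[0.4242·12.2500 + 0.5758·0.0000] = 4.7965
Node 0 (S = 75): V_0 = e^(−0.08)·[0.4242·33.9200 + 0.5758·4.7965] = 15.8310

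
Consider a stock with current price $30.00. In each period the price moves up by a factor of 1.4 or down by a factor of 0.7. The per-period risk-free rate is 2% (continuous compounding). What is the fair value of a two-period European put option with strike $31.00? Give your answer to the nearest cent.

$5.37

Risk-neutral probability p = (e^0.02 − 0.7)/(1.4 − 0.7) = 0.3202/0.7000 = 0.4574
Terminal stock prices: S_uu = 58.8, S_ud = 29.4, S_dd = 14.7
Terminal payoffs (K − S): max(-27.8, 0) = 0, max(1.6, 0) = 1.6, max(16.3, 0) = 16.3
Node u (S = 42): V_u = e^(−0.02)·[0.4574·0.0000 + 0.5426·1.6000] = 0.8509
Node d (S = 21): V_d = e^(−0.02)·[0.4574·1.6000 + 0.5426·16.3000] = 9.3862
Node 0 (S = 30): V_0 = e^(−0.02)·[0.4574·0.8509 + 0.5426·9.3862] = 5.3733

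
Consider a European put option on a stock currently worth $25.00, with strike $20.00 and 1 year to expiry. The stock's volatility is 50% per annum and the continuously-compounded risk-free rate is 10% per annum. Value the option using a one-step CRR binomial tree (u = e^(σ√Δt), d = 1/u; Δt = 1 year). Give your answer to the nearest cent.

CRR parameters: u = e^(σ√Δt) = e^(0.5·√1) = 1.6487, d = 1/u = 0.6065
Per-period rate: rΔt = 0.1·1 = 0.1, so R = e^0.1 = 1.1052
Risk-neutral probability p = (e^0.1 − 0.6065)/(1.6487 − 0.6065) = 0.4986/1.0422 = 0.4785
Terminal stock prices: S_u = 41.22, S_d = 15.16
Terminal payoffs (K − S): max(-21.22, 0) = 0, max(4.837, 0) = 4.837
Node 0 (S = 25): V_0 = e^(−0.1)·[0.4785·0.0000 + 0.5215·4.8367] = 2.2825

$2.28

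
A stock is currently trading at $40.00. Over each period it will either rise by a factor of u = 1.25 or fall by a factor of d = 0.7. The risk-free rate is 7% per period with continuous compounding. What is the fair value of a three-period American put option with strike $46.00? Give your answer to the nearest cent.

Risk-neutral probability p = (e^0.07 − 0.7)/(1.25 − 0.7) = 0.3725/0.5500 = 0.6773
Terminal stock prices: S_uuu = 78.12, S_uud = 43.75, S_udd = 24.5, S_ddd = 13.72
Terminal payoffs (K − S): max(-32.12, 0) = 0, max(2.25, 0) = 2.25, max(21.5, 0) = 21.5, max(32.28, 0) = 32.28
Node uu (S = 62.5): continuation = e^(−0.07)·[0.6773·0.0000 + 0.3227·2.2500] = 0.6770; exercise value = 0.0000 ≤ continuation, so V_uu = 0.6770
Node ud (S = 35): continuation = e^(−0.07)·[0.6773·2.2500 + 0.3227·21.5000] = 7.8901; exercise value = 11.0000 > continuation, so V_ud = 11.0000 (exercise)
Node dd (S = 19.6): continuation = e^(−0.07)·[0.6773·21.5000 + 0.3227·32.2800] = 23.2901; exercise value = 26.4000 > continuation, so V_dd = 26.4000 (exercise)
Node u (S = 50): continuation = e^(−0.07)·[0.6773·0.6770 + 0.3227·11.0000] = 3.7374; exercise value = 0.0000 ≤ continuation, so V_u = 3.7374
Node d (S = 28): continuation = e^(−0.07)·[0.6773·11.0000 + 0.3227·26.4000] = 14.8901; exercise value = 18.0000 > continuation, so V_d = 18.0000 (exercise)
Node 0 (S = 40): continuation = e^(−0.07)·[0.6773·3.7374 + 0.3227·18.0000] = 7.7763; exercise value = 6.0000 ≤ continuation, so V_0 = 7.7763

$7.78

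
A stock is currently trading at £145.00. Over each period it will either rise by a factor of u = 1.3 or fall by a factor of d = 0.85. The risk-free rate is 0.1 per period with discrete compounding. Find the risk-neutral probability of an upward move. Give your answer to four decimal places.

Risk-neutral probability p = (1 + 0.1 − 0.85)/(1.3 − 0.85) = 0.2500/0.4500 = 0.5556

p = 0.5556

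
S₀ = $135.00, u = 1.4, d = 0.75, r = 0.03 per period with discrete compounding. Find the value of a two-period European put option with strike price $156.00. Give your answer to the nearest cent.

Risk-neutral probability p = (1 + 0.03 − 0.75)/(1.4 − 0.75) = 0.2800/0.6500 = 0.4308
Terminal stock prices: S_uu = 264.6, S_ud = 141.8, S_dd = 75.94
Terminal payoffs (K − S): max(-108.6, 0) = 0, max(14.25, 0) = 14.25, max(80.06, 0) = 80.06
Node u (S = 189): V_u = 1/1.03·[0.4308·0.0000 + 0.5692·14.2500] = 7.8753
Node d (S = 101.2): V_d = 1/1.03·[0.4308·14.2500 + 0.5692·80.0625] = 50.2063
Node 0 (S = 135): V_0 = 1/1.03·[0.4308·7.8753 + 0.5692·50.2063] = 31.0402

$31.04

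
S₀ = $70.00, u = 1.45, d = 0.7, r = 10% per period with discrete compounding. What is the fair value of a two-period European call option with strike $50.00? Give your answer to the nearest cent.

$31.50

Risk-neutral probability p = (1 + 0.1 − 0.7)/(1.45 − 0.7) = 0.4000/0.7500 = 0.5333
Terminal stock prices: S_uu = 147.2, S_ud = 71.05, S_dd = 34.3
Terminal payoffs (S − K): max(97.18, 0) = 97.18, max(21.05, 0) = 21.05, max(-15.7, 0) = 0
Node u (S = 101.5): V_u = 1/1.1·[0.5333·97.1750 + 0.4667·21.0500] = 56.0455
Node d (S = 49): V_d = 1/1.1·[0.5333·21.0500 + 0.4667·0.0000] = 10.2061
Node 0 (S = 70): V_0 = 1/1.1·[0.5333·56.0455 + 0.4667·10.2061] = 31.5034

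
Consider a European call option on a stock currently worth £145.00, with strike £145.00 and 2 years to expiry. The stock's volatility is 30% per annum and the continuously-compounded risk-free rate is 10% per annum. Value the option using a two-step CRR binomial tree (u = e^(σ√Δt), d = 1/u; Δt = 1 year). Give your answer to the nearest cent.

£34.93

CRR parameters: u = e^(σ√Δt) = e^(0.3·√1) = 1.3499, d = 1/u = 0.7408
Per-period rate: rΔt = 0.1·1 = 0.1, so R = e^0.1 = 1.1052
Risk-neutral probability p = (e^0.1 − 0.7408)/(1.3499 − 0.7408) = 0.3644/0.6090 = 0.5982
Terminal stock prices: S_uu = 264.2, S_ud = 145, S_dd = 79.58
Terminal payoffs (S − K): max(119.2, 0) = 119.2, max(0, 0) = 0, max(-65.42, 0) = 0
Node u (S = 195.7): V_u = e^(−0.1)·[0.5982·119.2072 + 0.4018·0.0000] = 64.5281
Node d (S = 107.4): V_d = e^(−0.1)·[0.5982·0.0000 + 0.4018·0.0000] = 0.0000
Node 0 (S = 145): V_0 = e^(−0.1)·[0.5982·64.5281 + 0.4018·0.0000] = 34.9297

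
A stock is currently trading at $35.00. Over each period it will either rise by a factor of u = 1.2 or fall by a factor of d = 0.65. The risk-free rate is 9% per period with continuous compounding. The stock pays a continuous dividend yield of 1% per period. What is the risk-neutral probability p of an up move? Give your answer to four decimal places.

p = 0.7878

Per-period risk-free factor R = e^0.09 = 1.0942; dividend-adjusted growth = e^(0.09−0.01) = 1.0833.
Risk-neutral probability p = (1.0833 − 0.65)/(1.2 − 0.65) = 0.4333/0.5500 = 0.7878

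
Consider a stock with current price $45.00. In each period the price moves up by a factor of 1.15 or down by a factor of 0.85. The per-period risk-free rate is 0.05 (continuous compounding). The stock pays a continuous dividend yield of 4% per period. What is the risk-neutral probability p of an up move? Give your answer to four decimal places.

p = 0.5335

Per-period risk-free factor R = e^0.05 = 1.0513; dividend-adjusted growth = e^(0.05−0.04) = 1.0101.
Risk-neutral probability p = (1.0101 − 0.85)/(1.15 − 0.85) = 0.1601/0.3000 = 0.5335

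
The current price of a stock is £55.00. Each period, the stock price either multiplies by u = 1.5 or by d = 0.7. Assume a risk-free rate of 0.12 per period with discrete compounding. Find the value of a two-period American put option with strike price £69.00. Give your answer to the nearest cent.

Risk-neutral probability p = (1 + 0.12 − 0.7)/(1.5 − 0.7) = 0.4200/0.8000 = 0.5250
Terminal stock prices: S_uu = 123.8, S_ud = 57.75, S_dd = 26.95
Terminal payoffs (K − S): max(-54.75, 0) = 0, max(11.25, 0) = 11.25, max(42.05, 0) = 42.05
Node u (S = 82.5): continuation = 1/1.12·[0.5250·0.0000 + 0.4750·11.2500] = 4.7712; exercise value = 0.0000 ≤ continuation, so V_u = 4.7712
Node d (S = 38.5): continuation = 1/1.12·[0.5250·11.2500 + 0.4750·42.0500] = 23.1071; exercise value = 30.5000 > continuation, so V_d = 30.5000 (exercise)
Node 0 (S = 55): continuation = 1/1.12·[0.5250·4.7712 + 0.4750·30.5000] = 15.1718; exercise value = 14.0000 ≤ continuation, so V_0 = 15.1718

£15.17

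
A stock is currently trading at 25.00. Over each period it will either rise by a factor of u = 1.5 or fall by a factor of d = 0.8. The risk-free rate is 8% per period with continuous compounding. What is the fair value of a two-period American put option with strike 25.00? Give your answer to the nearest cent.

2.75

Risk-neutral probability p = (e^0.08 − 0.8)/(1.5 − 0.8) = 0.2833/0.7000 = 0.4047
Terminal stock prices: S_uu = 56.25, S_ud = 30, S_dd = 16
Terminal payoffs (K − S): max(-31.25, 0) = 0, max(-5, 0) = 0, max(9, 0) = 9
Node u (S = 37.5): continuation = e^(−0.08)·[0.4047·0.0000 + 0.5953·0.0000] = 0.0000; exercise value = 0.0000 ≤ continuation, so V_u = 0.0000
Node d (S = 20): continuation = e^(−0.08)·[0.4047·0.0000 + 0.5953·9.0000] = 4.9458; exercise value = 5.0000 > continuation, so V_d = 5.0000 (exercise)
Node 0 (S = 25): continuation = e^(−0.08)·[0.4047·0.0000 + 0.5953·5.0000] = 2.7477; exercise value = 0.0000 ≤ continuation, so V_0 = 2.7477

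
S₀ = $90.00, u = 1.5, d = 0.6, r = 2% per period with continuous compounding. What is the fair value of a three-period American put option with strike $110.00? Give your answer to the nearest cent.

$36.94

Risk-neutral probability p = (e^0.02 − 0.6)/(1.5 − 0.6) = 0.4202/0.9000 = 0.4669
Terminal stock prices: S_uuu = 303.8, S_uud = 121.5, S_udd = 48.6, S_ddd = 19.44
Terminal payoffs (K − S): max(-193.8, 0) = 0, max(-11.5, 0) = 0, max(61.4, 0) = 61.4, max(90.56, 0) = 90.56
Node uu (S = 202.5): continuation = e^(−0.02)·[0.4669·0.0000 + 0.5331·0.0000] = 0.0000; exercise value = 0.0000 ≤ continuation, so V_uu = 0.0000
Node ud (S = 81): continuation = e^(−0.02)·[0.4669·0.0000 + 0.5331·61.4000] = 32.0848; exercise value = 29.0000 ≤ continuation, so V_ud = 32.0848
Node dd (S = 32.4): continuation = e^(−0.02)·[0.4669·61.4000 + 0.5331·90.5600] = 75.4219; exercise value = 77.6000 > continuation, so V_dd = 77.6000 (exercise)
Node u (S = 135): continuation = e^(−0.02)·[0.4669·0.0000 + 0.5331·32.0848] = 16.7660; exercise value = 0.0000 ≤ continuation, so V_u = 16.7660
Node d (S = 54): continuation = e^(−0.02)·[0.4669·32.0848 + 0.5331·77.6000] = 55.2336; exercise value = 56.0000 > continuation, so V_d = 56.0000 (exercise)
Node 0 (S = 90): continuation = e^(−0.02)·[0.4669·16.7660 + 0.5331·56.0000] = 36.9359; exercise value = 20.0000 ≤ continuation, so V_0 = 36.9359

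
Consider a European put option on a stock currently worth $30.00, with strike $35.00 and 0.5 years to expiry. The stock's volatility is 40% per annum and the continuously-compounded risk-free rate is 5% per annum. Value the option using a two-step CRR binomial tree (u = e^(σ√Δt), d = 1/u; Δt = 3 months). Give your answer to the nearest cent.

CRR parameters: u = e^(σ√Δt) = e^(0.4·√0.25) = 1.2214, d = 1/u = 0.8187
Per-period rate: rΔt = 0.05·0.25 = 0.0125, so R = e^0.0125 = 1.0126
Risk-neutral probability p = (e^0.0125 − 0.8187)/(1.2214 − 0.8187) = 0.1938/0.4027 = 0.4814
Terminal stock prices: S_uu = 44.75, S_ud = 30, S_dd = 20.11
Terminal payoffs (K − S): max(-9.755, 0) = 0, max(5, 0) = 5, max(14.89, 0) = 14.89
Node u (S = 36.64): V_u = e^(−0.0125)·[0.4814·0.0000 + 0.5186·5.0000] = 2.5608
Node d (S = 24.56): V_d = e^(−0.0125)·[0.4814·5.0000 + 0.5186·14.8904] = 10.0033
Node 0 (S = 30): V_0 = e^(−0.0125)·[0.4814·2.5608 + 0.5186·10.0033] = 6.3407

$6.34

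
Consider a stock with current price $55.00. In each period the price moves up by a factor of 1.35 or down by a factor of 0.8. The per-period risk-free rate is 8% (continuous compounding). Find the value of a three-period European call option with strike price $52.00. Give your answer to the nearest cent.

Risk-neutral probability p = (e^0.08 − 0.8)/(1.35 − 0.8) = 0.2833/0.5500 = 0.5151
Terminal stock prices: S_uuu = 135.3, S_uud = 80.19, S_udd = 47.52, S_ddd = 28.16
Terminal payoffs (S − K): max(83.32, 0) = 83.32, max(28.19, 0) = 28.19, max(-4.48, 0) = 0, max(-23.84, 0) = 0
Node uu (S = 100.2): V_uu = e^(−0.08)·[0.5151·83.3206 + 0.4849·28.1900] = 52.2354
Node ud (S = 59.4): V_ud = e^(−0.08)·[0.5151·28.1900 + 0.4849·0.0000] = 13.4034
Node dd (S = 35.2): V_dd = e^(−0.08)·[0.5151·0.0000 + 0.4849·0.0000] = 0.0000
Node u (S = 74.25): V_u = e^(−0.08)·[0.5151·52.2354 + 0.4849·13.4034] = 30.8363
Node d (S = 44): V_d = e^(−0.08)·[0.5151·13.4034 + 0.4849·0.0000] = 6.3729
Node 0 (S = 55): V_0 = e^(−0.08)·[0.5151·30.8363 + 0.4849·6.3729] = 17.5144

$17.51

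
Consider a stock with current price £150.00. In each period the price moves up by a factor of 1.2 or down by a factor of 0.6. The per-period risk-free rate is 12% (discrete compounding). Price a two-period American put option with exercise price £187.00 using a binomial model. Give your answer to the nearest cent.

Risk-neutral probability p = (1 + 0.12 − 0.6)/(1.2 − 0.6) = 0.5200/0.6000 = 0.8667
Terminal stock prices: S_uu = 216, S_ud = 108, S_dd = 54
Terminal payoffs (K − S): max(-29, 0) = 0, max(79, 0) = 79, max(133, 0) = 133
Node u (S = 180): continuation = 1/1.12·[0.8667·0.0000 + 0.1333·79.0000] = 9.4048; exercise value = 7.0000 ≤ continuation, so V_u = 9.4048
Node d (S = 90): continuation = 1/1.12·[0.8667·79.0000 + 0.1333·133.0000] = 76.9643; exercise value = 97.0000 > continuation, so V_d = 97.0000 (exercise)
Node 0 (S = 150): continuation = 1/1.12·[0.8667·9.4048 + 0.1333·97.0000] = 18.8251; exercise value = 37.0000 > continuation, so V_0 = 37.0000 (exercise)

£37.00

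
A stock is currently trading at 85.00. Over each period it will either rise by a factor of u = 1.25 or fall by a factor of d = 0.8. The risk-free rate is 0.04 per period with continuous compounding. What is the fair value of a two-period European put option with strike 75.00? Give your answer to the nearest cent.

4.11

Risk-neutral probability p = (e^0.04 − 0.8)/(1.25 − 0.8) = 0.2408/0.4500 = 0.5351
Terminal stock prices: S_uu = 132.8, S_ud = 85, S_dd = 54.4
Terminal payoffs (K − S): max(-57.81, 0) = 0, max(-10, 0) = 0, max(20.6, 0) = 20.6
Node u (S = 106.2): V_u = e^(−0.04)·[0.5351·0.0000 + 0.4649·0.0000] = 0.0000
Node d (S = 68): V_d = e^(−0.04)·[0.5351·0.0000 + 0.4649·20.6000] = 9.2007
Node 0 (S = 85): V_0 = e^(−0.04)·[0.5351·0.0000 + 0.4649·9.2007] = 4.1094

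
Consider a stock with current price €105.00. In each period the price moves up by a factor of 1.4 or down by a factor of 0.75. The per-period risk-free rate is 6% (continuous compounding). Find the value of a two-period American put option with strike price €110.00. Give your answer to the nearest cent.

Risk-neutral probability p = (e^0.06 − 0.75)/(1.4 − 0.75) = 0.3118/0.6500 = 0.4797
Terminal stock prices: S_uu = 205.8, S_ud = 110.2, S_dd = 59.06
Terminal payoffs (K − S): max(-95.8, 0) = 0, max(-0.25, 0) = 0, max(50.94, 0) = 50.94
Node u (S = 147): continuation = e^(−0.06)·[0.4797·0.0000 + 0.5203·0.0000] = 0.0000; exercise value = 0.0000 ≤ continuation, so V_u = 0.0000
Node d (S = 78.75): continuation = e^(−0.06)·[0.4797·0.0000 + 0.5203·50.9375] = 24.9571; exercise value = 31.2500 > continuation, so V_d = 31.2500 (exercise)
Node 0 (S = 105): continuation = e^(−0.06)·[0.4797·0.0000 + 0.5203·31.2500] = 15.3111; exercise value = 5.0000 ≤ continuation, so V_0 = 15.3111

€15.31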